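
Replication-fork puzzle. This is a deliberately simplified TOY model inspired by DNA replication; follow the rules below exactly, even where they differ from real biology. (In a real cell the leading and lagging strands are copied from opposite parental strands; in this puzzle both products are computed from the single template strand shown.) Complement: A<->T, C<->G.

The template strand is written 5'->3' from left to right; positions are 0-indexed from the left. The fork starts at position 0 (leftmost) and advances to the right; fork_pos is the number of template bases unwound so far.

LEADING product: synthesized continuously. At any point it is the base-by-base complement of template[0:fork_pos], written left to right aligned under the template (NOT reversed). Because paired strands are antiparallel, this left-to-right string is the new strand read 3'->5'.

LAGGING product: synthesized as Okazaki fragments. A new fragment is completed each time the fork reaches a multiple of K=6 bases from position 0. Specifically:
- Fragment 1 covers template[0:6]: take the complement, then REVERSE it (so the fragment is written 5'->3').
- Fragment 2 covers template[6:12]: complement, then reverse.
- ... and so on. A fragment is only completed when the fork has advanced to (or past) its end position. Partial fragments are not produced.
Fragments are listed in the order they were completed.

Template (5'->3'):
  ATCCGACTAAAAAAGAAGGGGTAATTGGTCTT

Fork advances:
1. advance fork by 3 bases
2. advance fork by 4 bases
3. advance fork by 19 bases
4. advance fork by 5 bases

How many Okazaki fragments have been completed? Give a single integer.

Answer: 5

Derivation:
Step 1: advance 3 -> fork_pos = 0 + 3 = 3. Next multiple of 6 is 6 (not reached); still 0 fragment(s).
Step 2: advance 4 -> fork_pos = 3 + 4 = 7. Reached multiple(s) of 6: 6 -> fragment 1 completed (1 total).
Step 3: advance 19 -> fork_pos = 7 + 19 = 26. Reached multiple(s) of 6: 12, 18, 24 -> fragments 2-4 completed (4 total).
Step 4: advance 5 -> fork_pos = 26 + 5 = 31. Reached multiple(s) of 6: 30 -> fragment 5 completed (5 total).
Check: final fork_pos = 31; the multiples of 6 that are <= 31 are 6..30 -> 31 // 6 = 5 completed fragment(s).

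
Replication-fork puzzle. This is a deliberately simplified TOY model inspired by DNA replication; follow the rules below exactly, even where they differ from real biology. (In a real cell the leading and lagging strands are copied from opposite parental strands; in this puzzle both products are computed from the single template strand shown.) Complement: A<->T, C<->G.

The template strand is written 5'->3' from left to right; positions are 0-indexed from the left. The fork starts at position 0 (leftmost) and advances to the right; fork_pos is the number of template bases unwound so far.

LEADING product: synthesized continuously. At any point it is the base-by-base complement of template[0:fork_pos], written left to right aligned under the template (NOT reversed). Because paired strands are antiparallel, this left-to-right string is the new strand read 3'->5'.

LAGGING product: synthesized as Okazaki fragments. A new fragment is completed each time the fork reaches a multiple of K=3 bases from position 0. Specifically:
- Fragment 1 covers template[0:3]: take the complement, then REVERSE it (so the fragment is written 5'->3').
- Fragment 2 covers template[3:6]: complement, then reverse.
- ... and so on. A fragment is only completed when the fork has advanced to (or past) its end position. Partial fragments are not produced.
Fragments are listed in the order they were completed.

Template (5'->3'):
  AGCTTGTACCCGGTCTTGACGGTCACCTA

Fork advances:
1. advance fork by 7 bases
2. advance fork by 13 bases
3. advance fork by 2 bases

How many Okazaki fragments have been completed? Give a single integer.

Answer: 7

Derivation:
Step 1: advance 7 -> fork_pos = 0 + 7 = 7. Reached multiple(s) of 3: 3, 6 -> fragments 1-2 completed (2 total).
Step 2: advance 13 -> fork_pos = 7 + 13 = 20. Reached multiple(s) of 3: 9, 12, 15, 18 -> fragments 3-6 completed (6 total).
Step 3: advance 2 -> fork_pos = 20 + 2 = 22. Reached multiple(s) of 3: 21 -> fragment 7 completed (7 total).
Check: final fork_pos = 22; the multiples of 3 that are <= 22 are 3..21 -> 22 // 3 = 7 completed fragment(s).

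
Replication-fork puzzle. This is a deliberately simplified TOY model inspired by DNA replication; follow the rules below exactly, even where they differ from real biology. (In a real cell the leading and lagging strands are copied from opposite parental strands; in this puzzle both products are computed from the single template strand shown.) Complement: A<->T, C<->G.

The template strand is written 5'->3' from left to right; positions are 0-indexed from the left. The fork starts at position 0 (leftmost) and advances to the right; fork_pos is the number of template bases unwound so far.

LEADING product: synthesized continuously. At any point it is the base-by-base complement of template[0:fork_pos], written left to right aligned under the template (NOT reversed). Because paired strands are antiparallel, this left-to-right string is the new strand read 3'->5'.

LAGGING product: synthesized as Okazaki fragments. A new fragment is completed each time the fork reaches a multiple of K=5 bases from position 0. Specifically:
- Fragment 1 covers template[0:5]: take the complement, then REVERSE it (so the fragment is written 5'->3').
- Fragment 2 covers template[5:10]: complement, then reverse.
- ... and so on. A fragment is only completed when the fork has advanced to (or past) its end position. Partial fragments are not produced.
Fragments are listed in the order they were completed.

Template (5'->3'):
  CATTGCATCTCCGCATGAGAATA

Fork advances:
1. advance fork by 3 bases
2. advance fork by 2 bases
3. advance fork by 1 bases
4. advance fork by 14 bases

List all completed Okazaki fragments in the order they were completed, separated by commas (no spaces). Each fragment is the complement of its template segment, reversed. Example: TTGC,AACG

Step 1: advance 3 -> fork_pos = 0 + 3 = 3. Next multiple of 5 is 5 (not reached); still 0 fragment(s).
Step 2: advance 2 -> fork_pos = 3 + 2 = 5. Reached multiple(s) of 5: 5 -> fragment 1 completed (1 total).
Step 3: advance 1 -> fork_pos = 5 + 1 = 6. Next multiple of 5 is 10 (not reached); still 1 fragment(s).
Step 4: advance 14 -> fork_pos = 6 + 14 = 20. Reached multiple(s) of 5: 10, 15, 20 -> fragments 2-4 completed (4 total).
Final fork_pos = 20, so 4 fragment(s) are complete. Build each: template segment -> complement -> reverse.
Fragment 1: template[0:5] = CATTG -> complement GTAAC -> reversed CAATG
Fragment 2: template[5:10] = CATCT -> complement GTAGA -> reversed AGATG
Fragment 3: template[10:15] = CCGCA -> complement GGCGT -> reversed TGCGG
Fragment 4: template[15:20] = TGAGA -> complement ACTCT -> reversed TCTCA

Answer: CAATG,AGATG,TGCGG,TCTCA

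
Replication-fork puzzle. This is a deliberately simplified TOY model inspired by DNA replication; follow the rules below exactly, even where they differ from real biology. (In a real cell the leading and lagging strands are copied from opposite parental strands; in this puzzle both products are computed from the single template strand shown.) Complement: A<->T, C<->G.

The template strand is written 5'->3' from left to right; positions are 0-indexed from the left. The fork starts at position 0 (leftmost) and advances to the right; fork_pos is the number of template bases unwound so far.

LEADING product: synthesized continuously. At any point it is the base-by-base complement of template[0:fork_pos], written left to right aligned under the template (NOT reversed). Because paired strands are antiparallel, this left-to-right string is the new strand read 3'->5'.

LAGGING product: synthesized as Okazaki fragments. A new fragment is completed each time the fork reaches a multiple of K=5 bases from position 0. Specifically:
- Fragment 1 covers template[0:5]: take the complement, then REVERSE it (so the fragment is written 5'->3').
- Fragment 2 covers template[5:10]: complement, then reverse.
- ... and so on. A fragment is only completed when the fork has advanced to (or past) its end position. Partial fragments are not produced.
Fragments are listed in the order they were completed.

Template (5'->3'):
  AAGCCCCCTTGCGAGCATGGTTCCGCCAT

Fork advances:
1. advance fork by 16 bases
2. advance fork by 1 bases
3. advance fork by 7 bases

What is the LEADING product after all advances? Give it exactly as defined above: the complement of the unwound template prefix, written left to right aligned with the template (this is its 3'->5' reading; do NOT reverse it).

Step 1: advance 16 -> fork_pos = 0 + 16 = 16.
Step 2: advance 1 -> fork_pos = 16 + 1 = 17.
Step 3: advance 7 -> fork_pos = 17 + 7 = 24.
Unwound prefix: template[0:24] = AAGCCCCCTTGCGAGCATGGTTCC
Complement it base by base (A<->T, C<->G), keeping left-to-right order:
  [0:5] AAGCC -> TTCGG
  [5:10] CCCTT -> GGGAA
  [10:15] GCGAG -> CGCTC
  [15:20] CATGG -> GTACC
  [20:24] TTCC -> AAGG
Concatenate: TTCGGGGGAACGCTCGTACCAAGG (length 24; written aligned with the template, i.e. 3'->5').

Answer: TTCGGGGGAACGCTCGTACCAAGG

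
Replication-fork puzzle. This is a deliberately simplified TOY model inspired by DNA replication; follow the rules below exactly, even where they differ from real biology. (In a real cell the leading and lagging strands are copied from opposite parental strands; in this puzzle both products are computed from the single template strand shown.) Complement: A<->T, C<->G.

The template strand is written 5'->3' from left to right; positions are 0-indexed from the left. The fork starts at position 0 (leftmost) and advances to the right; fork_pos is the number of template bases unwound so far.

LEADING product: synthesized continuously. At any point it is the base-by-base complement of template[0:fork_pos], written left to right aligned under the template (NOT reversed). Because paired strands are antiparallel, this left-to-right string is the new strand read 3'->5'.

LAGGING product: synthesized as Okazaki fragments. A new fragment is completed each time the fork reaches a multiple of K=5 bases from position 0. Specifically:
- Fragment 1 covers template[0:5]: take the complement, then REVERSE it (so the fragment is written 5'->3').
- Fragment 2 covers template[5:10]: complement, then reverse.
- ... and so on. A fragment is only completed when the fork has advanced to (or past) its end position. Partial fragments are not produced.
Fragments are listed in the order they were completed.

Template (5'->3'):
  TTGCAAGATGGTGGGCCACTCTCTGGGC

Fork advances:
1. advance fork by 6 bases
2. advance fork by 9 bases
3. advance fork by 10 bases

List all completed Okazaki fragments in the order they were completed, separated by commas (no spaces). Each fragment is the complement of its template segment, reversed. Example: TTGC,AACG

Answer: TGCAA,CATCT,CCCAC,AGTGG,CAGAG

Derivation:
Step 1: advance 6 -> fork_pos = 0 + 6 = 6. Reached multiple(s) of 5: 5 -> fragment 1 completed (1 total).
Step 2: advance 9 -> fork_pos = 6 + 9 = 15. Reached multiple(s) of 5: 10, 15 -> fragments 2-3 completed (3 total).
Step 3: advance 10 -> fork_pos = 15 + 10 = 25. Reached multiple(s) of 5: 20, 25 -> fragments 4-5 completed (5 total).
Final fork_pos = 25, so 5 fragment(s) are complete. Build each: template segment -> complement -> reverse.
Fragment 1: template[0:5] = TTGCA -> complement AACGT -> reversed TGCAA
Fragment 2: template[5:10] = AGATG -> complement TCTAC -> reversed CATCT
Fragment 3: template[10:15] = GTGGG -> complement CACCC -> reversed CCCAC
Fragment 4: template[15:20] = CCACT -> complement GGTGA -> reversed AGTGG
Fragment 5: template[20:25] = CTCTG -> complement GAGAC -> reversed CAGAG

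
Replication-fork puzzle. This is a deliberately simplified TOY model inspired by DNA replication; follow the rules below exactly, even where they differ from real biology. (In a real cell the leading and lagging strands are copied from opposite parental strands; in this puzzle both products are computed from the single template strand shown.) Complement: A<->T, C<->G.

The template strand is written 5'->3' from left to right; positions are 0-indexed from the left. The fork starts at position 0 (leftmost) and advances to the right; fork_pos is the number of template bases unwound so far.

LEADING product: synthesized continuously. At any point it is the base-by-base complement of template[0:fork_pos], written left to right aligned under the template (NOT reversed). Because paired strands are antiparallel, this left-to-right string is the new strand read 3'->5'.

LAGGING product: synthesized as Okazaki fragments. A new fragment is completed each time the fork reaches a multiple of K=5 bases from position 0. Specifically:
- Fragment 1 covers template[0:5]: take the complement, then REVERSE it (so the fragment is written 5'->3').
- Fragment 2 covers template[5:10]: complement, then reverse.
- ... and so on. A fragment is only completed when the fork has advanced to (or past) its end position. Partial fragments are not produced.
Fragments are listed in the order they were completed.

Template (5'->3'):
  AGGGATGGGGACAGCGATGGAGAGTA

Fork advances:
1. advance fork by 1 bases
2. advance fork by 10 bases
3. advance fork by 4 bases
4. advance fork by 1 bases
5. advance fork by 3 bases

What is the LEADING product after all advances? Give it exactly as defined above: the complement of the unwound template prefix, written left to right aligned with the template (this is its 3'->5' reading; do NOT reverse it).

Answer: TCCCTACCCCTGTCGCTAC

Derivation:
Step 1: advance 1 -> fork_pos = 0 + 1 = 1.
Step 2: advance 10 -> fork_pos = 1 + 10 = 11.
Step 3: advance 4 -> fork_pos = 11 + 4 = 15.
Step 4: advance 1 -> fork_pos = 15 + 1 = 16.
Step 5: advance 3 -> fork_pos = 16 + 3 = 19.
Unwound prefix: template[0:19] = AGGGATGGGGACAGCGATG
Complement it base by base (A<->T, C<->G), keeping left-to-right order:
  [0:5] AGGGA -> TCCCT
  [5:10] TGGGG -> ACCCC
  [10:15] ACAGC -> TGTCG
  [15:19] GATG -> CTAC
Concatenate: TCCCTACCCCTGTCGCTAC (length 19; written aligned with the template, i.e. 3'->5').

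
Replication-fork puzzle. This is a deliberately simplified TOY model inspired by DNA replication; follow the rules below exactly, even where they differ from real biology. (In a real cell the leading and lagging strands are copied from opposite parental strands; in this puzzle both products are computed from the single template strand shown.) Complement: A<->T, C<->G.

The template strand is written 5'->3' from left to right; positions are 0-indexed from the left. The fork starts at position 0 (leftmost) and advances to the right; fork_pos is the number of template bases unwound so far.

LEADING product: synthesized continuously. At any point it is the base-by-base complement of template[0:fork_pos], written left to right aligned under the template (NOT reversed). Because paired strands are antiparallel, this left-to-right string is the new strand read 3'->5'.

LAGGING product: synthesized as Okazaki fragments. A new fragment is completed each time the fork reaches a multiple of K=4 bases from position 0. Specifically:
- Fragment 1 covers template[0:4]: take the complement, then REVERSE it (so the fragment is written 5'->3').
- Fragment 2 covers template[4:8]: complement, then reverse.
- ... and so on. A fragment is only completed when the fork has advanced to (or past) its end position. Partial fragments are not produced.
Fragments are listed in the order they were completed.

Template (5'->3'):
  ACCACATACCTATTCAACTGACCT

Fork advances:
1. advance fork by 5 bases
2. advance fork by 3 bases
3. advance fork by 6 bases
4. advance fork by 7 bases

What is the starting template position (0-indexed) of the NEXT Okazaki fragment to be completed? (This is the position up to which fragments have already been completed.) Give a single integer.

Step 1: advance 5 -> fork_pos = 0 + 5 = 5. Reached multiple(s) of 4: 4 -> fragment 1 completed (1 total).
Step 2: advance 3 -> fork_pos = 5 + 3 = 8. Reached multiple(s) of 4: 8 -> fragment 2 completed (2 total).
Step 3: advance 6 -> fork_pos = 8 + 6 = 14. Reached multiple(s) of 4: 12 -> fragment 3 completed (3 total).
Step 4: advance 7 -> fork_pos = 14 + 7 = 21. Reached multiple(s) of 4: 16, 20 -> fragments 4-5 completed (5 total).
5 fragment(s) completed, covering template[0:20] (5 x 4 = 20). The next fragment, fragment 6, covers template[20:24], so it starts at position 20.

Answer: 20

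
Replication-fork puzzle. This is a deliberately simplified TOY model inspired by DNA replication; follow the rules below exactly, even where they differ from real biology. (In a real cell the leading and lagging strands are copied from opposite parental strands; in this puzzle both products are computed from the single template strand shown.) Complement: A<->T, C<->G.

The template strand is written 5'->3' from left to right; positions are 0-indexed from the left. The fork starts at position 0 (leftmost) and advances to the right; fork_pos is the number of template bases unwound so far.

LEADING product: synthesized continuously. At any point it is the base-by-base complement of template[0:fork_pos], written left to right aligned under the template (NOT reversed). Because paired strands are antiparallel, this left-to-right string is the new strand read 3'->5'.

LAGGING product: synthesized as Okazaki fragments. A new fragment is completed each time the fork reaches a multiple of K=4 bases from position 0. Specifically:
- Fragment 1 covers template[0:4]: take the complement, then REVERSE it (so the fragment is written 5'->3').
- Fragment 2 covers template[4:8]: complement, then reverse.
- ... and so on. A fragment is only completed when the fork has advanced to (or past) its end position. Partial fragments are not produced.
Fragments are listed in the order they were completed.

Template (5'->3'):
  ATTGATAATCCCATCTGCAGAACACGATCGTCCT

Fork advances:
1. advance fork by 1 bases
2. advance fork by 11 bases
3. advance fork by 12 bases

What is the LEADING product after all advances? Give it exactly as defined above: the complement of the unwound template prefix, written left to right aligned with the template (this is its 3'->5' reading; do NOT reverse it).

Step 1: advance 1 -> fork_pos = 0 + 1 = 1.
Step 2: advance 11 -> fork_pos = 1 + 11 = 12.
Step 3: advance 12 -> fork_pos = 12 + 12 = 24.
Unwound prefix: template[0:24] = ATTGATAATCCCATCTGCAGAACA
Complement it base by base (A<->T, C<->G), keeping left-to-right order:
  [0:5] ATTGA -> TAACT
  [5:10] TAATC -> ATTAG
  [10:15] CCATC -> GGTAG
  [15:20] TGCAG -> ACGTC
  [20:24] AACA -> TTGT
Concatenate: TAACTATTAGGGTAGACGTCTTGT (length 24; written aligned with the template, i.e. 3'->5').

Answer: TAACTATTAGGGTAGACGTCTTGT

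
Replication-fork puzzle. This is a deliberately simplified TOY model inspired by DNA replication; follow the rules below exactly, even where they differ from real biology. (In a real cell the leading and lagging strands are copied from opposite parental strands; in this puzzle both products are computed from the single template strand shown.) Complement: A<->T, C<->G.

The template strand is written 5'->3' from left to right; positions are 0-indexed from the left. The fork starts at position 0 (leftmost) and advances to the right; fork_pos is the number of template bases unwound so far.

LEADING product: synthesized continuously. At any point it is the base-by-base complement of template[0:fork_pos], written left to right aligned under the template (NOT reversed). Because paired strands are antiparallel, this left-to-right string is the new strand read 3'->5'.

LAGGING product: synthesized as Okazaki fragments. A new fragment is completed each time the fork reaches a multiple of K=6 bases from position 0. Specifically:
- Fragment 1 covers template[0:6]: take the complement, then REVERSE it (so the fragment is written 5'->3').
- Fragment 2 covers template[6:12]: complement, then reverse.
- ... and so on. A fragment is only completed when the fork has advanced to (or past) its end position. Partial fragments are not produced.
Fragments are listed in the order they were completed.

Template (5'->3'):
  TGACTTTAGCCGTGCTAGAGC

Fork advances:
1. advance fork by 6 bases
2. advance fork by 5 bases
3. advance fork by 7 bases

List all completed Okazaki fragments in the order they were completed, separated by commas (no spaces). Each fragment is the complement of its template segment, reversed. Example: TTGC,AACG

Answer: AAGTCA,CGGCTA,CTAGCA

Derivation:
Step 1: advance 6 -> fork_pos = 0 + 6 = 6. Reached multiple(s) of 6: 6 -> fragment 1 completed (1 total).
Step 2: advance 5 -> fork_pos = 6 + 5 = 11. Next multiple of 6 is 12 (not reached); still 1 fragment(s).
Step 3: advance 7 -> fork_pos = 11 + 7 = 18. Reached multiple(s) of 6: 12, 18 -> fragments 2-3 completed (3 total).
Final fork_pos = 18, so 3 fragment(s) are complete. Build each: template segment -> complement -> reverse.
Fragment 1: template[0:6] = TGACTT -> complement ACTGAA -> reversed AAGTCA
Fragment 2: template[6:12] = TAGCCG -> complement ATCGGC -> reversed CGGCTA
Fragment 3: template[12:18] = TGCTAG -> complement ACGATC -> reversed CTAGCA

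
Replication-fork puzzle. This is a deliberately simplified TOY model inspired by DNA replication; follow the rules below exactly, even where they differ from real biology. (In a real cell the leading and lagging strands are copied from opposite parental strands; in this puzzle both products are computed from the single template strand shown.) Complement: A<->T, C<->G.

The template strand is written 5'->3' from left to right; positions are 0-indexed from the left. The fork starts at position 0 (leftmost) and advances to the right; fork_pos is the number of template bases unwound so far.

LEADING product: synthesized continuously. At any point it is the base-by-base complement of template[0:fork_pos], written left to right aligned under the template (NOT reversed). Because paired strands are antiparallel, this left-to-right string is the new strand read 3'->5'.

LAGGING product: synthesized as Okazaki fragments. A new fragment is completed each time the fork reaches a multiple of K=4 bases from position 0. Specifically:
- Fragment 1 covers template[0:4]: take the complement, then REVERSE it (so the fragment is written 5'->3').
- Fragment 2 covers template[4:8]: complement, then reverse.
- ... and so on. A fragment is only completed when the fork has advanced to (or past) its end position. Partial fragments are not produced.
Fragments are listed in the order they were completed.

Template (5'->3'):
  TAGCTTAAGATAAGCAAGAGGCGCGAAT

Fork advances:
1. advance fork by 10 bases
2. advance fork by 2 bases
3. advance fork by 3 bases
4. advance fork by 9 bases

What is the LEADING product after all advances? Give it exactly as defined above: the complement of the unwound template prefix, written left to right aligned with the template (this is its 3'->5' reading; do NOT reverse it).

Answer: ATCGAATTCTATTCGTTCTCCGCG

Derivation:
Step 1: advance 10 -> fork_pos = 0 + 10 = 10.
Step 2: advance 2 -> fork_pos = 10 + 2 = 12.
Step 3: advance 3 -> fork_pos = 12 + 3 = 15.
Step 4: advance 9 -> fork_pos = 15 + 9 = 24.
Unwound prefix: template[0:24] = TAGCTTAAGATAAGCAAGAGGCGC
Complement it base by base (A<->T, C<->G), keeping left-to-right order:
  [0:5] TAGCT -> ATCGA
  [5:10] TAAGA -> ATTCT
  [10:15] TAAGC -> ATTCG
  [15:20] AAGAG -> TTCTC
  [20:24] GCGC -> CGCG
Concatenate: ATCGAATTCTATTCGTTCTCCGCG (length 24; written aligned with the template, i.e. 3'->5').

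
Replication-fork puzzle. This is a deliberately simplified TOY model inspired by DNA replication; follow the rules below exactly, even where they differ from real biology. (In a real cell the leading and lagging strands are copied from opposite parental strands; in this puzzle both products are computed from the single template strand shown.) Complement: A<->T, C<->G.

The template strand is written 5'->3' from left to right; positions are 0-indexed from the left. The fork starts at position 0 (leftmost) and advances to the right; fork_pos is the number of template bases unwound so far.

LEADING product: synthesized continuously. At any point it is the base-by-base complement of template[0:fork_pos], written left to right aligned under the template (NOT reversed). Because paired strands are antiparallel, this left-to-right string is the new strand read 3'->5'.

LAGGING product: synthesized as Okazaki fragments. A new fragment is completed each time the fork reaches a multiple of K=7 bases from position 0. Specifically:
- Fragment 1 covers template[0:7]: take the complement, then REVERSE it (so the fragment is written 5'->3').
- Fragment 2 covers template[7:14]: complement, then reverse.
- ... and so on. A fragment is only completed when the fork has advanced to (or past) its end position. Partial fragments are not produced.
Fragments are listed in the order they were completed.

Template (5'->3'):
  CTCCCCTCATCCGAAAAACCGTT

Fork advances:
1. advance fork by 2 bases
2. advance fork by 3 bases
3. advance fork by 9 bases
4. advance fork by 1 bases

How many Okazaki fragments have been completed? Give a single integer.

Answer: 2

Derivation:
Step 1: advance 2 -> fork_pos = 0 + 2 = 2. Next multiple of 7 is 7 (not reached); still 0 fragment(s).
Step 2: advance 3 -> fork_pos = 2 + 3 = 5. Next multiple of 7 is 7 (not reached); still 0 fragment(s).
Step 3: advance 9 -> fork_pos = 5 + 9 = 14. Reached multiple(s) of 7: 7, 14 -> fragments 1-2 completed (2 total).
Step 4: advance 1 -> fork_pos = 14 + 1 = 15. Next multiple of 7 is 21 (not reached); still 2 fragment(s).
Check: final fork_pos = 15; the multiples of 7 that are <= 15 are 7..14 -> 15 // 7 = 2 completed fragment(s).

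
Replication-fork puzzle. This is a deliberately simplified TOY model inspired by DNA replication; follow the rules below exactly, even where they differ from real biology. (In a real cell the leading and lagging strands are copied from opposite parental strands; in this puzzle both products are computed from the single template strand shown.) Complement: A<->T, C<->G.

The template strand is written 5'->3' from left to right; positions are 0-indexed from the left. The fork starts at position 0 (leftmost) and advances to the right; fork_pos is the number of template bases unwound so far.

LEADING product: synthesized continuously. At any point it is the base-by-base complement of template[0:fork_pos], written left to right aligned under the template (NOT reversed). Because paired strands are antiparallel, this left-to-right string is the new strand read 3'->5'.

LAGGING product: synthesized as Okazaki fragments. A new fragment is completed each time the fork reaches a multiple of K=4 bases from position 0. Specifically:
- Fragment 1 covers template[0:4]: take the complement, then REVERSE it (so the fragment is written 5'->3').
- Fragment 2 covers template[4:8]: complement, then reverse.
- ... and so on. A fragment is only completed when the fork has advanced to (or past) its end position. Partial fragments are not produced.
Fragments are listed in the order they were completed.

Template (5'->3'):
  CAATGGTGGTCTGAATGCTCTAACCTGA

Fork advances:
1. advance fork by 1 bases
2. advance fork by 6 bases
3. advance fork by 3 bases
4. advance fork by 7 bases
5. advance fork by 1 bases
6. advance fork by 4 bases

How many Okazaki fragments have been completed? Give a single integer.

Step 1: advance 1 -> fork_pos = 0 + 1 = 1. Next multiple of 4 is 4 (not reached); still 0 fragment(s).
Step 2: advance 6 -> fork_pos = 1 + 6 = 7. Reached multiple(s) of 4: 4 -> fragment 1 completed (1 total).
Step 3: advance 3 -> fork_pos = 7 + 3 = 10. Reached multiple(s) of 4: 8 -> fragment 2 completed (2 total).
Step 4: advance 7 -> fork_pos = 10 + 7 = 17. Reached multiple(s) of 4: 12, 16 -> fragments 3-4 completed (4 total).
Step 5: advance 1 -> fork_pos = 17 + 1 = 18. Next multiple of 4 is 20 (not reached); still 4 fragment(s).
Step 6: advance 4 -> fork_pos = 18 + 4 = 22. Reached multiple(s) of 4: 20 -> fragment 5 completed (5 total).
Check: final fork_pos = 22; the multiples of 4 that are <= 22 are 4..20 -> 22 // 4 = 5 completed fragment(s).

Answer: 5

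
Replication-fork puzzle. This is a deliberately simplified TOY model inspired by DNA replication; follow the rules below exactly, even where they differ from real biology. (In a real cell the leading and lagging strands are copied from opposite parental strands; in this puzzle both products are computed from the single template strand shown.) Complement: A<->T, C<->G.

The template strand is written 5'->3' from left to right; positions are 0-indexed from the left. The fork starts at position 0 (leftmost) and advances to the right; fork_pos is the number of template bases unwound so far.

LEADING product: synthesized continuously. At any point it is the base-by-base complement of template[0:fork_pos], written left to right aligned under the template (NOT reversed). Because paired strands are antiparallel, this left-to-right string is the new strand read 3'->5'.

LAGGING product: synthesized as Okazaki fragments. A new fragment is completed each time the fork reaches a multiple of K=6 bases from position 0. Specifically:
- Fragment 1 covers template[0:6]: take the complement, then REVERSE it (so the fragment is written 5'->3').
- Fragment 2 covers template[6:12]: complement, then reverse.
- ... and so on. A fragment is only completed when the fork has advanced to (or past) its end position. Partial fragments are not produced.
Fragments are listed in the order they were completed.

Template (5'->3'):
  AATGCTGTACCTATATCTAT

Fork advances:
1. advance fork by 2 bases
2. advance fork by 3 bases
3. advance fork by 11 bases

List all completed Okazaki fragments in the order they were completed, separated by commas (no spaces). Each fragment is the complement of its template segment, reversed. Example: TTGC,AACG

Step 1: advance 2 -> fork_pos = 0 + 2 = 2. Next multiple of 6 is 6 (not reached); still 0 fragment(s).
Step 2: advance 3 -> fork_pos = 2 + 3 = 5. Next multiple of 6 is 6 (not reached); still 0 fragment(s).
Step 3: advance 11 -> fork_pos = 5 + 11 = 16. Reached multiple(s) of 6: 6, 12 -> fragments 1-2 completed (2 total).
Final fork_pos = 16, so 2 fragment(s) are complete. Build each: template segment -> complement -> reverse.
Fragment 1: template[0:6] = AATGCT -> complement TTACGA -> reversed AGCATT
Fragment 2: template[6:12] = GTACCT -> complement CATGGA -> reversed AGGTAC

Answer: AGCATT,AGGTAC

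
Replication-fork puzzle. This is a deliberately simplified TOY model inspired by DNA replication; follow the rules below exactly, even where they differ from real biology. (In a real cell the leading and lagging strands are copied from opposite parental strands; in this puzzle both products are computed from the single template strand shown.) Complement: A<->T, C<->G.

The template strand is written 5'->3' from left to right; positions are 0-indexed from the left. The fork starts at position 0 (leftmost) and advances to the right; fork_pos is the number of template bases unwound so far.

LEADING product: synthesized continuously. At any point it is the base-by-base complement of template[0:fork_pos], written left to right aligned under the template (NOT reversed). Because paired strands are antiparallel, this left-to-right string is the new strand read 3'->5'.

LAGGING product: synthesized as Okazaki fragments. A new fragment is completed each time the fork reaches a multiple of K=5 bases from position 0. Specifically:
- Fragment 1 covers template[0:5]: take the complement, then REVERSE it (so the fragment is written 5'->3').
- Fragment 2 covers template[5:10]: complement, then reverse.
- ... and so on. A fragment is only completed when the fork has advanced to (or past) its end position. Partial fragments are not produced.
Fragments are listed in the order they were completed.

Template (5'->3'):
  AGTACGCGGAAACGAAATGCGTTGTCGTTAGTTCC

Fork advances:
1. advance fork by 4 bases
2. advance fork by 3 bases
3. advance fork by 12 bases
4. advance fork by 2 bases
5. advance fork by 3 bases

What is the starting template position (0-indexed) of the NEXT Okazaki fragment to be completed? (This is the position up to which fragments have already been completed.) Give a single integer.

Step 1: advance 4 -> fork_pos = 0 + 4 = 4. Next multiple of 5 is 5 (not reached); still 0 fragment(s).
Step 2: advance 3 -> fork_pos = 4 + 3 = 7. Reached multiple(s) of 5: 5 -> fragment 1 completed (1 total).
Step 3: advance 12 -> fork_pos = 7 + 12 = 19. Reached multiple(s) of 5: 10, 15 -> fragments 2-3 completed (3 total).
Step 4: advance 2 -> fork_pos = 19 + 2 = 21. Reached multiple(s) of 5: 20 -> fragment 4 completed (4 total).
Step 5: advance 3 -> fork_pos = 21 + 3 = 24. Next multiple of 5 is 25 (not reached); still 4 fragment(s).
4 fragment(s) completed, covering template[0:20] (4 x 5 = 20). The next fragment, fragment 5, covers template[20:25], so it starts at position 20.

Answer: 20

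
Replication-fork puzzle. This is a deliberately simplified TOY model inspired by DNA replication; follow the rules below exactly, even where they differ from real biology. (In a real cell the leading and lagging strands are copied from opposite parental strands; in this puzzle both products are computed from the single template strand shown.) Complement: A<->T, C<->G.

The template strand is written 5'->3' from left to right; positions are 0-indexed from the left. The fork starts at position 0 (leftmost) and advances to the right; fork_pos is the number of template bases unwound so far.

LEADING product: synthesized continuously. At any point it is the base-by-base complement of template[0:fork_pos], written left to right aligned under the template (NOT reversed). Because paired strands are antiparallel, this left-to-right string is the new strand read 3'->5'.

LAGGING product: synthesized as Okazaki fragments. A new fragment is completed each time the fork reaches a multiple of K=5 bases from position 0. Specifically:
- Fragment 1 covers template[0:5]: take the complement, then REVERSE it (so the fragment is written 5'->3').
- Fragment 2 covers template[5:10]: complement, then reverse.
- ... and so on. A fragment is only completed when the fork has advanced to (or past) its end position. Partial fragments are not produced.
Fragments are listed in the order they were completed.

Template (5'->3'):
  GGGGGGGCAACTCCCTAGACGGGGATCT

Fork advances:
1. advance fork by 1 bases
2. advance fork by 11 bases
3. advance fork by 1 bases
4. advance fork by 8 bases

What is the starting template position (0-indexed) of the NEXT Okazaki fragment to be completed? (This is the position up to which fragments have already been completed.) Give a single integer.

Step 1: advance 1 -> fork_pos = 0 + 1 = 1. Next multiple of 5 is 5 (not reached); still 0 fragment(s).
Step 2: advance 11 -> fork_pos = 1 + 11 = 12. Reached multiple(s) of 5: 5, 10 -> fragments 1-2 completed (2 total).
Step 3: advance 1 -> fork_pos = 12 + 1 = 13. Next multiple of 5 is 15 (not reached); still 2 fragment(s).
Step 4: advance 8 -> fork_pos = 13 + 8 = 21. Reached multiple(s) of 5: 15, 20 -> fragments 3-4 completed (4 total).
4 fragment(s) completed, covering template[0:20] (4 x 5 = 20). The next fragment, fragment 5, covers template[20:25], so it starts at position 20.

Answer: 20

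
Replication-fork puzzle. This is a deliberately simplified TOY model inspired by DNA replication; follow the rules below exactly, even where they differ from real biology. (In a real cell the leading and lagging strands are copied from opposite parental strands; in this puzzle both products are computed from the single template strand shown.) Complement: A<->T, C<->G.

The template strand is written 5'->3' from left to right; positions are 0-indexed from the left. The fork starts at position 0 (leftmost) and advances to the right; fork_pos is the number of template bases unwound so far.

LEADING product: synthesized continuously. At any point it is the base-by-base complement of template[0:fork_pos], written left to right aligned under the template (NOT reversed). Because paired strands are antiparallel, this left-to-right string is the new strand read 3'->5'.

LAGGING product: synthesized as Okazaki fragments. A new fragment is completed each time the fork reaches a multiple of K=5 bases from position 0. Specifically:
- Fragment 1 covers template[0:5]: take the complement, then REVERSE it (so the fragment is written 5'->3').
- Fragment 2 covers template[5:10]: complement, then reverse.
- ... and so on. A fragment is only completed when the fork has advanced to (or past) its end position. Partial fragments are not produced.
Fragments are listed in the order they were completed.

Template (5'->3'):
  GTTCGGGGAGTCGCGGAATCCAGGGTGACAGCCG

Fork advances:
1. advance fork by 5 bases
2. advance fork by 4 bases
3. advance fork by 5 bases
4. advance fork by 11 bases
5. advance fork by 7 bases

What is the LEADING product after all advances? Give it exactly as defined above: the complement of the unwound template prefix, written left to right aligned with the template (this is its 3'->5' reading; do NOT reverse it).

Answer: CAAGCCCCTCAGCGCCTTAGGTCCCACTGTCG

Derivation:
Step 1: advance 5 -> fork_pos = 0 + 5 = 5.
Step 2: advance 4 -> fork_pos = 5 + 4 = 9.
Step 3: advance 5 -> fork_pos = 9 + 5 = 14.
Step 4: advance 11 -> fork_pos = 14 + 11 = 25.
Step 5: advance 7 -> fork_pos = 25 + 7 = 32.
Unwound prefix: template[0:32] = GTTCGGGGAGTCGCGGAATCCAGGGTGACAGC
Complement it base by base (A<->T, C<->G), keeping left-to-right order:
  [0:5] GTTCG -> CAAGC
  [5:10] GGGAG -> CCCTC
  [10:15] TCGCG -> AGCGC
  [15:20] GAATC -> CTTAG
  [20:25] CAGGG -> GTCCC
  [25:30] TGACA -> ACTGT
  [30:32] GC -> CG
Concatenate: CAAGCCCCTCAGCGCCTTAGGTCCCACTGTCG (length 32; written aligned with the template, i.e. 3'->5').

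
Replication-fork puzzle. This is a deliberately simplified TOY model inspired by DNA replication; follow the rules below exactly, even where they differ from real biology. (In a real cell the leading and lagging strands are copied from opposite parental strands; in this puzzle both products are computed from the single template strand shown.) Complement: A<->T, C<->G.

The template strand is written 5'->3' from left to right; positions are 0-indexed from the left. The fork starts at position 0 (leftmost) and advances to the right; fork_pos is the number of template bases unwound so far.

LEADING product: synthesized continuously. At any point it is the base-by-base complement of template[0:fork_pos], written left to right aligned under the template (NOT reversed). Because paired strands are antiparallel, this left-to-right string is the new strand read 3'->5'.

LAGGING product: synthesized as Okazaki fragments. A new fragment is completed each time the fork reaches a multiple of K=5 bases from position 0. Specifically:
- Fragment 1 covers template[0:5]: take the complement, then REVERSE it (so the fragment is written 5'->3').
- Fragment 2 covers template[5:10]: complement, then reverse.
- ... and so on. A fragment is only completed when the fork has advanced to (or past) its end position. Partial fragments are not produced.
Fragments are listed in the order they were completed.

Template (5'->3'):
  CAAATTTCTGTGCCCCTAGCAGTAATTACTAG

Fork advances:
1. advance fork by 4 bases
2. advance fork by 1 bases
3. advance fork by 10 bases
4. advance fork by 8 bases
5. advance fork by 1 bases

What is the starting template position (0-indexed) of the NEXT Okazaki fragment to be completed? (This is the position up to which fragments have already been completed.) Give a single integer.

Answer: 20

Derivation:
Step 1: advance 4 -> fork_pos = 0 + 4 = 4. Next multiple of 5 is 5 (not reached); still 0 fragment(s).
Step 2: advance 1 -> fork_pos = 4 + 1 = 5. Reached multiple(s) of 5: 5 -> fragment 1 completed (1 total).
Step 3: advance 10 -> fork_pos = 5 + 10 = 15. Reached multiple(s) of 5: 10, 15 -> fragments 2-3 completed (3 total).
Step 4: advance 8 -> fork_pos = 15 + 8 = 23. Reached multiple(s) of 5: 20 -> fragment 4 completed (4 total).
Step 5: advance 1 -> fork_pos = 23 + 1 = 24. Next multiple of 5 is 25 (not reached); still 4 fragment(s).
4 fragment(s) completed, covering template[0:20] (4 x 5 = 20). The next fragment, fragment 5, covers template[20:25], so it starts at position 20.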